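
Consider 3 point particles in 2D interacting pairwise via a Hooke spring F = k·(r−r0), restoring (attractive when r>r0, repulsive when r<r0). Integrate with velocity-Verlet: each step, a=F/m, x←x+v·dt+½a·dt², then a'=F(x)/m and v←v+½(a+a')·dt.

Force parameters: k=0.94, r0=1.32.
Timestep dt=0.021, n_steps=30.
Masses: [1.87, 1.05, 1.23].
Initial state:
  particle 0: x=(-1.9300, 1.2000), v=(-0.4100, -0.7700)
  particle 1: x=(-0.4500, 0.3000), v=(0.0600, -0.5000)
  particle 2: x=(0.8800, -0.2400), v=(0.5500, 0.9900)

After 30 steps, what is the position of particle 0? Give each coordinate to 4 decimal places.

step 0: x0=(-1.9300, 1.2000) x1=(-0.4500, 0.3000) x2=(0.8800, -0.2400)
step 1: x0=(-1.9384, 1.1837) x1=(-0.4488, 0.2895) x2=(0.8913, -0.2191)
step 2: x0=(-1.9463, 1.1672) x1=(-0.4477, 0.2791) x2=(0.9019, -0.1978)
step 3: x0=(-1.9538, 1.1505) x1=(-0.4467, 0.2688) x2=(0.9120, -0.1763)
step 4: x0=(-1.9609, 1.1335) x1=(-0.4458, 0.2586) x2=(0.9215, -0.1545)
step 5: x0=(-1.9675, 1.1163) x1=(-0.4450, 0.2484) x2=(0.9303, -0.1325)
step 6: x0=(-1.9736, 1.0989) x1=(-0.4443, 0.2383) x2=(0.9386, -0.1102)
step 7: x0=(-1.9793, 1.0814) x1=(-0.4437, 0.2282) x2=(0.9463, -0.0877)
step 8: x0=(-1.9845, 1.0636) x1=(-0.4432, 0.2183) x2=(0.9533, -0.0649)
step 9: x0=(-1.9892, 1.0456) x1=(-0.4428, 0.2084) x2=(0.9598, -0.0419)
step 10: x0=(-1.9935, 1.0275) x1=(-0.4426, 0.1986) x2=(0.9656, -0.0187)
step 11: x0=(-1.9974, 1.0091) x1=(-0.4425, 0.1888) x2=(0.9708, 0.0048)
step 12: x0=(-2.0007, 0.9906) x1=(-0.4424, 0.1792) x2=(0.9755, 0.0284)
step 13: x0=(-2.0036, 0.9719) x1=(-0.4425, 0.1696) x2=(0.9795, 0.0522)
step 14: x0=(-2.0060, 0.9531) x1=(-0.4427, 0.1601) x2=(0.9828, 0.0763)
step 15: x0=(-2.0080, 0.9341) x1=(-0.4430, 0.1506) x2=(0.9856, 0.1004)
step 16: x0=(-2.0094, 0.9149) x1=(-0.4434, 0.1413) x2=(0.9877, 0.1248)
step 17: x0=(-2.0105, 0.8956) x1=(-0.4439, 0.1320) x2=(0.9893, 0.1493)
step 18: x0=(-2.0110, 0.8762) x1=(-0.4446, 0.1228) x2=(0.9902, 0.1739)
step 19: x0=(-2.0111, 0.8567) x1=(-0.4453, 0.1136) x2=(0.9905, 0.1987)
step 20: x0=(-2.0107, 0.8370) x1=(-0.4461, 0.1046) x2=(0.9901, 0.2236)
step 21: x0=(-2.0099, 0.8172) x1=(-0.4471, 0.0956) x2=(0.9892, 0.2486)
step 22: x0=(-2.0086, 0.7973) x1=(-0.4481, 0.0866) x2=(0.9877, 0.2737)
step 23: x0=(-2.0069, 0.7773) x1=(-0.4492, 0.0778) x2=(0.9855, 0.2989)
step 24: x0=(-2.0047, 0.7572) x1=(-0.4504, 0.0690) x2=(0.9827, 0.3242)
step 25: x0=(-2.0020, 0.7370) x1=(-0.4517, 0.0603) x2=(0.9793, 0.3496)
step 26: x0=(-1.9989, 0.7167) x1=(-0.4531, 0.0517) x2=(0.9753, 0.3750)
step 27: x0=(-1.9954, 0.6964) x1=(-0.4545, 0.0431) x2=(0.9707, 0.4005)
step 28: x0=(-1.9914, 0.6760) x1=(-0.4560, 0.0346) x2=(0.9655, 0.4261)
step 29: x0=(-1.9870, 0.6555) x1=(-0.4576, 0.0261) x2=(0.9597, 0.4516)
step 30: x0=(-1.9821, 0.6350) x1=(-0.4592, 0.0178) x2=(0.9532, 0.4772)

(-1.9821, 0.6350)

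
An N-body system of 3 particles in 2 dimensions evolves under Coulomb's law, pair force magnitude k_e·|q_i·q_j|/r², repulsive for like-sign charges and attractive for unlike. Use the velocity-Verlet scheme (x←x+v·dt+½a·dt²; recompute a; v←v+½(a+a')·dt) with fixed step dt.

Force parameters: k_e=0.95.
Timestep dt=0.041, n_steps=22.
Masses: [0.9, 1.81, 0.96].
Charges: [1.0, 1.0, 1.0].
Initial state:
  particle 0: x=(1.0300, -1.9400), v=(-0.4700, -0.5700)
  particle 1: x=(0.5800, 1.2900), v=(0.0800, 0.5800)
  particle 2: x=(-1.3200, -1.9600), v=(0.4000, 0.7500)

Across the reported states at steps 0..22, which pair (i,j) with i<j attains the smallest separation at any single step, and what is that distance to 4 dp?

step 0: x0=(1.0300, -1.9400) x1=(0.5800, 1.2900) x2=(-1.3200, -1.9600)
step 1: x0=(1.0109, -1.9635) x1=(0.5833, 1.3138) x2=(-1.3038, -1.9293)
step 2: x0=(0.9922, -1.9871) x1=(0.5866, 1.3378) x2=(-1.2879, -1.8987)
step 3: x0=(0.9738, -2.0109) x1=(0.5899, 1.3619) x2=(-1.2725, -1.8682)
step 4: x0=(0.9558, -2.0348) x1=(0.5933, 1.3862) x2=(-1.2574, -1.8378)
step 5: x0=(0.9381, -2.0590) x1=(0.5967, 1.4106) x2=(-1.2427, -1.8074)
step 6: x0=(0.9208, -2.0833) x1=(0.6001, 1.4351) x2=(-1.2284, -1.7771)
step 7: x0=(0.9040, -2.1078) x1=(0.6035, 1.4597) x2=(-1.2145, -1.7469)
step 8: x0=(0.8875, -2.1325) x1=(0.6070, 1.4845) x2=(-1.2011, -1.7167)
step 9: x0=(0.8714, -2.1575) x1=(0.6104, 1.5093) x2=(-1.1880, -1.6866)
step 10: x0=(0.8557, -2.1826) x1=(0.6140, 1.5343) x2=(-1.1754, -1.6564)
step 11: x0=(0.8404, -2.2080) x1=(0.6175, 1.5595) x2=(-1.1632, -1.6263)
step 12: x0=(0.8255, -2.2337) x1=(0.6211, 1.5847) x2=(-1.1515, -1.5962)
step 13: x0=(0.8110, -2.2595) x1=(0.6247, 1.6101) x2=(-1.1401, -1.5661)
step 14: x0=(0.7969, -2.2857) x1=(0.6283, 1.6355) x2=(-1.1292, -1.5360)
step 15: x0=(0.7832, -2.3121) x1=(0.6319, 1.6611) x2=(-1.1187, -1.5058)
step 16: x0=(0.7698, -2.3387) x1=(0.6356, 1.6868) x2=(-1.1087, -1.4756)
step 17: x0=(0.7569, -2.3657) x1=(0.6394, 1.7127) x2=(-1.0990, -1.4453)
step 18: x0=(0.7443, -2.3929) x1=(0.6431, 1.7386) x2=(-1.0898, -1.4150)
step 19: x0=(0.7321, -2.4205) x1=(0.6469, 1.7646) x2=(-1.0810, -1.3846)
step 20: x0=(0.7202, -2.4483) x1=(0.6507, 1.7908) x2=(-1.0725, -1.3542)
step 21: x0=(0.7087, -2.4765) x1=(0.6545, 1.8171) x2=(-1.0645, -1.3236)
step 22: x0=(0.6976, -2.5049) x1=(0.6584, 1.8434) x2=(-1.0568, -1.2930)

pair (0,2), distance 2.0657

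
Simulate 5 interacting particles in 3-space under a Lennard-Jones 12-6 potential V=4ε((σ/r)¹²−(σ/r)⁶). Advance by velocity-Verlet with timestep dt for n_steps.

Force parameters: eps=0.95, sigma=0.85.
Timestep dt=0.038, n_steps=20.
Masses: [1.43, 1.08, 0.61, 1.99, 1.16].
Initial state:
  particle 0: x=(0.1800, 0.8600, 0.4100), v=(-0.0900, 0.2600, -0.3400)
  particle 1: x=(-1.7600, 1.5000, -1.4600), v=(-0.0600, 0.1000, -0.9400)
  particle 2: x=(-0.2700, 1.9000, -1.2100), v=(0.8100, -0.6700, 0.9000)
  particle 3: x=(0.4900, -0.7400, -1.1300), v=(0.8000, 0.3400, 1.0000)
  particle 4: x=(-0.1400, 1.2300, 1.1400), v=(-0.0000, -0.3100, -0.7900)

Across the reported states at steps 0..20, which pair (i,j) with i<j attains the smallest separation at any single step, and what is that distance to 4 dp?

pair (0,2), distance 0.8351

step 0: x0=(0.1800, 0.8600, 0.4100) x1=(-1.7600, 1.5000, -1.4600) x2=(-0.2700, 1.9000, -1.2100) x3=(0.4900, -0.7400, -1.1300) x4=(-0.1400, 1.2300, 1.1400)
step 1: x0=(0.1791, 0.8670, 0.3913) x1=(-1.7620, 1.5039, -1.4957) x2=(-0.2396, 1.8744, -1.1758) x3=(0.5204, -0.7271, -1.0920) x4=(-0.1431, 1.2218, 1.1170)
step 2: x0=(0.1845, 0.8670, 0.3582) x1=(-1.7637, 1.5078, -1.5313) x2=(-0.2098, 1.8484, -1.1415) x3=(0.5508, -0.7141, -1.0540) x4=(-0.1540, 1.2222, 1.1116)
step 3: x0=(0.1928, 0.8640, 0.3184) x1=(-1.7650, 1.5118, -1.5668) x2=(-0.1806, 1.8222, -1.1070) x3=(0.5812, -0.7011, -1.0159) x4=(-0.1686, 1.2265, 1.1143)
step 4: x0=(0.2014, 0.8607, 0.2779) x1=(-1.7660, 1.5159, -1.6022) x2=(-0.1518, 1.7956, -1.0724) x3=(0.6115, -0.6881, -0.9778) x4=(-0.1834, 1.2310, 1.1176)
step 5: x0=(0.2091, 0.8583, 0.2389) x1=(-1.7668, 1.5200, -1.6375) x2=(-0.1232, 1.7686, -1.0374) x3=(0.6419, -0.6750, -0.9397) x4=(-0.1974, 1.2347, 1.1188)
step 6: x0=(0.2158, 0.8570, 0.2018) x1=(-1.7673, 1.5241, -1.6727) x2=(-0.0949, 1.7411, -1.0018) x3=(0.6722, -0.6619, -0.9016) x4=(-0.2100, 1.2371, 1.1172)
step 7: x0=(0.2213, 0.8568, 0.1666) x1=(-1.7677, 1.5283, -1.7079) x2=(-0.0666, 1.7129, -0.9656) x3=(0.7026, -0.6487, -0.8634) x4=(-0.2213, 1.2384, 1.1128)
step 8: x0=(0.2257, 0.8577, 0.1330) x1=(-1.7680, 1.5324, -1.7430) x2=(-0.0383, 1.6838, -0.9282) x3=(0.7329, -0.6355, -0.8252) x4=(-0.2314, 1.2387, 1.1057)
step 9: x0=(0.2291, 0.8598, 0.1006) x1=(-1.7681, 1.5366, -1.7780) x2=(-0.0097, 1.6535, -0.8892) x3=(0.7631, -0.6222, -0.7870) x4=(-0.2404, 1.2380, 1.0961)
step 10: x0=(0.2315, 0.8632, 0.0690) x1=(-1.7682, 1.5408, -1.8130) x2=(0.0191, 1.6213, -0.8481) x3=(0.7934, -0.6087, -0.7487) x4=(-0.2483, 1.2366, 1.0842)
step 11: x0=(0.2328, 0.8682, 0.0377) x1=(-1.7682, 1.5449, -1.8479) x2=(0.0486, 1.5865, -0.8037) x3=(0.8236, -0.5952, -0.7103) x4=(-0.2553, 1.2343, 1.0702)
step 12: x0=(0.2330, 0.8752, 0.0060) x1=(-1.7681, 1.5491, -1.8828) x2=(0.0789, 1.5479, -0.7549) x3=(0.8537, -0.5815, -0.6719) x4=(-0.2613, 1.2314, 1.0542)
step 13: x0=(0.2322, 0.8842, -0.0262) x1=(-1.7679, 1.5532, -1.9177) x2=(0.1100, 1.5053, -0.7015) x3=(0.8838, -0.5677, -0.6334) x4=(-0.2664, 1.2279, 1.0362)
step 14: x0=(0.2313, 0.8915, -0.0548) x1=(-1.7677, 1.5574, -1.9525) x2=(0.1401, 1.4673, -0.6528) x3=(0.9138, -0.5538, -0.5949) x4=(-0.2707, 1.2239, 1.0162)
step 15: x0=(0.2338, 0.8732, -0.0553) x1=(-1.7675, 1.5616, -1.9873) x2=(0.1605, 1.4897, -0.6668) x3=(0.9437, -0.5397, -0.5563) x4=(-0.2741, 1.2193, 0.9944)
step 16: x0=(0.2371, 0.8435, -0.0429) x1=(-1.7673, 1.5657, -2.0221) x2=(0.1775, 1.5392, -0.7074) x3=(0.9736, -0.5254, -0.5177) x4=(-0.2766, 1.2142, 0.9705)
step 17: x0=(0.2397, 0.8146, -0.0294) x1=(-1.7670, 1.5699, -2.0569) x2=(0.1945, 1.5875, -0.7466) x3=(1.0034, -0.5109, -0.4790) x4=(-0.2780, 1.2084, 0.9444)
step 18: x0=(0.2414, 0.7882, -0.0162) x1=(-1.7667, 1.5740, -2.0916) x2=(0.2117, 1.6310, -0.7812) x3=(1.0330, -0.4962, -0.4403) x4=(-0.2783, 1.2017, 0.9162)
step 19: x0=(0.2422, 0.7639, -0.0027) x1=(-1.7663, 1.5781, -2.1263) x2=(0.2289, 1.6704, -0.8120) x3=(1.0625, -0.4813, -0.4014) x4=(-0.2773, 1.1941, 0.8855)
step 20: x0=(0.2421, 0.7416, 0.0114) x1=(-1.7660, 1.5823, -2.1610) x2=(0.2461, 1.7067, -0.8398) x3=(1.0918, -0.4661, -0.3625) x4=(-0.2748, 1.1854, 0.8522)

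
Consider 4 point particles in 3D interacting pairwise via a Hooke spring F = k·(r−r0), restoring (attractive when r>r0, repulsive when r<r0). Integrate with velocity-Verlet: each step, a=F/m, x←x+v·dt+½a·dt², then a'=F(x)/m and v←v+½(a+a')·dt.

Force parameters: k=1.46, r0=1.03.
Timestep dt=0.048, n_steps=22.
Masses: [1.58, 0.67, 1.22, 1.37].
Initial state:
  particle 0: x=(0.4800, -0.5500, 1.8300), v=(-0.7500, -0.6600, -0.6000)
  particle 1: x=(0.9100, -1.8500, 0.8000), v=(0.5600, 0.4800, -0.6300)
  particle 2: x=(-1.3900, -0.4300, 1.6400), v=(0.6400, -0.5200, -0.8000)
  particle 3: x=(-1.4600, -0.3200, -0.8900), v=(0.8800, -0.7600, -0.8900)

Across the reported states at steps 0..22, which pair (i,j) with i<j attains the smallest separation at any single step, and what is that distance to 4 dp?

pair (0,2), distance 0.3999

step 0: x0=(0.4800, -0.5500, 1.8300) x1=(0.9100, -1.8500, 0.8000) x2=(-1.3900, -0.4300, 1.6400) x3=(-1.4600, -0.3200, -0.8900)
step 1: x0=(0.4419, -0.5820, 1.7987) x1=(0.9287, -1.8208, 0.7692) x2=(-1.3562, -0.4562, 1.5989) x3=(-1.4141, -0.3580, -0.9271)
step 2: x0=(0.3997, -0.6146, 1.7623) x1=(0.9312, -1.7798, 0.7373) x2=(-1.3163, -0.4847, 1.5525) x3=(-1.3610, -0.3991, -0.9532)
step 3: x0=(0.3540, -0.6477, 1.7210) x1=(0.9179, -1.7279, 0.7040) x2=(-1.2707, -0.5155, 1.5008) x3=(-1.3011, -0.4429, -0.9682)
step 4: x0=(0.3050, -0.6812, 1.6749) x1=(0.8896, -1.6661, 0.6695) x2=(-1.2199, -0.5483, 1.4441) x3=(-1.2348, -0.4892, -0.9725)
step 5: x0=(0.2531, -0.7150, 1.6242) x1=(0.8471, -1.5956, 0.6335) x2=(-1.1642, -0.5830, 1.3825) x3=(-1.1626, -0.5378, -0.9665)
step 6: x0=(0.1988, -0.7490, 1.5691) x1=(0.7917, -1.5176, 0.5960) x2=(-1.1043, -0.6193, 1.3163) x3=(-1.0850, -0.5884, -0.9506)
step 7: x0=(0.1425, -0.7831, 1.5100) x1=(0.7248, -1.4334, 0.5570) x2=(-1.0407, -0.6570, 1.2458) x3=(-1.0027, -0.6406, -0.9255)
step 8: x0=(0.0845, -0.8173, 1.4472) x1=(0.6479, -1.3443, 0.5164) x2=(-0.9741, -0.6957, 1.1713) x3=(-0.9162, -0.6942, -0.8918)
step 9: x0=(0.0252, -0.8515, 1.3811) x1=(0.5627, -1.2516, 0.4742) x2=(-0.9053, -0.7353, 1.0931) x3=(-0.8263, -0.7488, -0.8503)
step 10: x0=(-0.0349, -0.8857, 1.3122) x1=(0.4712, -1.1565, 0.4305) x2=(-0.8349, -0.7754, 1.0118) x3=(-0.7337, -0.8042, -0.8018)
step 11: x0=(-0.0954, -0.9198, 1.2409) x1=(0.3751, -1.0601, 0.3851) x2=(-0.7638, -0.8158, 0.9276) x3=(-0.6390, -0.8600, -0.7474)
step 12: x0=(-0.1560, -0.9539, 1.1678) x1=(0.2762, -0.9632, 0.3382) x2=(-0.6926, -0.8563, 0.8411) x3=(-0.5429, -0.9160, -0.6880)
step 13: x0=(-0.2164, -0.9882, 1.0935) x1=(0.1764, -0.8661, 0.2899) x2=(-0.6220, -0.8966, 0.7525) x3=(-0.4461, -0.9720, -0.6248)
step 14: x0=(-0.2763, -1.0226, 1.0187) x1=(0.0772, -0.7690, 0.2405) x2=(-0.5526, -0.9369, 0.6622) x3=(-0.3491, -1.0279, -0.5588)
step 15: x0=(-0.3356, -1.0573, 0.9439) x1=(-0.0206, -0.6713, 0.1901) x2=(-0.4846, -0.9770, 0.5705) x3=(-0.2522, -1.0839, -0.4911)
step 16: x0=(-0.3945, -1.0925, 0.8696) x1=(-0.1166, -0.5720, 0.1391) x2=(-0.4178, -1.0172, 0.4776) x3=(-0.1555, -1.1401, -0.4227)
step 17: x0=(-0.4533, -1.1280, 0.7962) x1=(-0.2115, -0.4703, 0.0874) x2=(-0.3518, -1.0579, 0.3838) x3=(-0.0590, -1.1966, -0.3542)
step 18: x0=(-0.5122, -1.1637, 0.7238) x1=(-0.3062, -0.3662, 0.0352) x2=(-0.2857, -1.0990, 0.2894) x3=(0.0377, -1.2536, -0.2860)
step 19: x0=(-0.5715, -1.1996, 0.6520) x1=(-0.4009, -0.2609, -0.0172) x2=(-0.2195, -1.1404, 0.1948) x3=(0.1347, -1.3109, -0.2183)
step 20: x0=(-0.6313, -1.2354, 0.5806) x1=(-0.4955, -0.1564, -0.0694) x2=(-0.1532, -1.1816, 0.1002) x3=(0.2321, -1.3680, -0.1511)
step 21: x0=(-0.6913, -1.2708, 0.5094) x1=(-0.5891, -0.0549, -0.1211) x2=(-0.0874, -1.2219, 0.0057) x3=(0.3298, -1.4249, -0.0844)
step 22: x0=(-0.7514, -1.3057, 0.4380) x1=(-0.6806, 0.0414, -0.1719) x2=(-0.0228, -1.2610, -0.0891) x3=(0.4275, -1.4810, -0.0178)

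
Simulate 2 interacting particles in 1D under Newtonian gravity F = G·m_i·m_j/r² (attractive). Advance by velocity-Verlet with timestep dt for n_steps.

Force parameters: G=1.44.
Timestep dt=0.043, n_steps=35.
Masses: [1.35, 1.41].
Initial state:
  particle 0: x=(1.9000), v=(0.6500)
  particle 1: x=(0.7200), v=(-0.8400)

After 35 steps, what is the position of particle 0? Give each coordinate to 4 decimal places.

step 0: x0=(1.9000) x1=(0.7200)
step 1: x0=(1.9266) x1=(0.6852)
step 2: x0=(1.9508) x1=(0.6527)
step 3: x0=(1.9727) x1=(0.6223)
step 4: x0=(1.9926) x1=(0.5939)
step 5: x0=(2.0105) x1=(0.5674)
step 6: x0=(2.0267) x1=(0.5425)
step 7: x0=(2.0412) x1=(0.5193)
step 8: x0=(2.0540) x1=(0.4977)
step 9: x0=(2.0653) x1=(0.4775)
step 10: x0=(2.0751) x1=(0.4588)
step 11: x0=(2.0834) x1=(0.4414)
step 12: x0=(2.0904) x1=(0.4254)
step 13: x0=(2.0960) x1=(0.4107)
step 14: x0=(2.1003) x1=(0.3972)
step 15: x0=(2.1033) x1=(0.3850)
step 16: x0=(2.1050) x1=(0.3740)
step 17: x0=(2.1055) x1=(0.3642)
step 18: x0=(2.1047) x1=(0.3555)
step 19: x0=(2.1027) x1=(0.3481)
step 20: x0=(2.0995) x1=(0.3418)
step 21: x0=(2.0951) x1=(0.3367)
step 22: x0=(2.0894) x1=(0.3327)
step 23: x0=(2.0825) x1=(0.3300)
step 24: x0=(2.0745) x1=(0.3283)
step 25: x0=(2.0651) x1=(0.3279)
step 26: x0=(2.0546) x1=(0.3287)
step 27: x0=(2.0428) x1=(0.3306)
step 28: x0=(2.0297) x1=(0.3338)
step 29: x0=(2.0153) x1=(0.3382)
step 30: x0=(1.9995) x1=(0.3439)
step 31: x0=(1.9824) x1=(0.3510)
step 32: x0=(1.9639) x1=(0.3593)
step 33: x0=(1.9439) x1=(0.3691)
step 34: x0=(1.9224) x1=(0.3803)
step 35: x0=(1.8993) x1=(0.3931)

(1.8993)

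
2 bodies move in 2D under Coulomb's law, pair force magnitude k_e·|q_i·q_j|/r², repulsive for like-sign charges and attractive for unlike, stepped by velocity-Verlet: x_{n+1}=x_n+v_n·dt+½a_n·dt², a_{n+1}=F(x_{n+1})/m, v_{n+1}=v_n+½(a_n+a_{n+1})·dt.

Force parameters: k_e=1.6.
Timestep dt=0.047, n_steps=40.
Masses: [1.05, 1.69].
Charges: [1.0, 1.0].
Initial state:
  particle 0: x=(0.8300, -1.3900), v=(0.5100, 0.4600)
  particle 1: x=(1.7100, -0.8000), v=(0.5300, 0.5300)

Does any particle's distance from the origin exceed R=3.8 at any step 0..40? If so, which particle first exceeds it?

no

step 0: x0=(0.8300, -1.3900) x1=(1.7100, -0.8000)
step 1: x0=(0.8527, -1.3692) x1=(1.7357, -0.7746)
step 2: x0=(0.8730, -1.3501) x1=(1.7629, -0.7481)
step 3: x0=(0.8908, -1.3326) x1=(1.7916, -0.7206)
step 4: x0=(0.9063, -1.3167) x1=(1.8218, -0.6922)
step 5: x0=(0.9196, -1.3023) x1=(1.8534, -0.6627)
step 6: x0=(0.9306, -1.2895) x1=(1.8863, -0.6324)
step 7: x0=(0.9396, -1.2780) x1=(1.9205, -0.6012)
step 8: x0=(0.9467, -1.2679) x1=(1.9559, -0.5691)
step 9: x0=(0.9519, -1.2591) x1=(1.9925, -0.5362)
step 10: x0=(0.9554, -1.2515) x1=(2.0301, -0.5026)
step 11: x0=(0.9573, -1.2449) x1=(2.0687, -0.4684)
step 12: x0=(0.9577, -1.2395) x1=(2.1083, -0.4334)
step 13: x0=(0.9566, -1.2350) x1=(2.1487, -0.3979)
step 14: x0=(0.9543, -1.2314) x1=(2.1900, -0.3617)
step 15: x0=(0.9508, -1.2287) x1=(2.2320, -0.3251)
step 16: x0=(0.9462, -1.2268) x1=(2.2747, -0.2879)
step 17: x0=(0.9405, -1.2256) x1=(2.3180, -0.2503)
step 18: x0=(0.9339, -1.2250) x1=(2.3619, -0.2123)
step 19: x0=(0.9263, -1.2251) x1=(2.4064, -0.1739)
step 20: x0=(0.9180, -1.2259) x1=(2.4514, -0.1351)
step 21: x0=(0.9088, -1.2271) x1=(2.4969, -0.0960)
step 22: x0=(0.8990, -1.2289) x1=(2.5428, -0.0566)
step 23: x0=(0.8884, -1.2311) x1=(2.5892, -0.0168)
step 24: x0=(0.8773, -1.2338) x1=(2.6359, 0.0232)
step 25: x0=(0.8655, -1.2369) x1=(2.6830, 0.0635)
step 26: x0=(0.8532, -1.2405) x1=(2.7304, 0.1040)
step 27: x0=(0.8404, -1.2443) x1=(2.7782, 0.1447)
step 28: x0=(0.8271, -1.2486) x1=(2.8263, 0.1857)
step 29: x0=(0.8134, -1.2531) x1=(2.8746, 0.2269)
step 30: x0=(0.7992, -1.2580) x1=(2.9232, 0.2682)
step 31: x0=(0.7846, -1.2631) x1=(2.9721, 0.3098)
step 32: x0=(0.7697, -1.2685) x1=(3.0212, 0.3515)
step 33: x0=(0.7544, -1.2742) x1=(3.0705, 0.3933)
step 34: x0=(0.7388, -1.2801) x1=(3.1200, 0.4353)
step 35: x0=(0.7228, -1.2862) x1=(3.1697, 0.4775)
step 36: x0=(0.7065, -1.2926) x1=(3.2196, 0.5198)
step 37: x0=(0.6900, -1.2991) x1=(3.2697, 0.5622)
step 38: x0=(0.6732, -1.3059) x1=(3.3199, 0.6047)
step 39: x0=(0.6561, -1.3128) x1=(3.3703, 0.6474)
step 40: x0=(0.6388, -1.3199) x1=(3.4209, 0.6902)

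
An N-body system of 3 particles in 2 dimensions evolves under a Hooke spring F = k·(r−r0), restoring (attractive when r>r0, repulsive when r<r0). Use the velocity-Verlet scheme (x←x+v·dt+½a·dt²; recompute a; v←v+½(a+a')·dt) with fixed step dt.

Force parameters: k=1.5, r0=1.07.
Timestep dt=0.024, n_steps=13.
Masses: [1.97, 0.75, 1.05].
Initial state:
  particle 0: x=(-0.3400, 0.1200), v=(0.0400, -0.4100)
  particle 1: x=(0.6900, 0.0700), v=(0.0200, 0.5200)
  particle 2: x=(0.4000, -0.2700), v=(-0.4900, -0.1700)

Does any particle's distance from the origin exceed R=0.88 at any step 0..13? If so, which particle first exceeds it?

step 0: x0=(-0.3400, 0.1200) x1=(0.6900, 0.0700) x2=(0.4000, -0.2700)
step 1: x0=(-0.3391, 0.1102) x1=(0.6907, 0.0828) x2=(0.3882, -0.2743)
step 2: x0=(-0.3383, 0.1004) x1=(0.6920, 0.0960) x2=(0.3762, -0.2791)
step 3: x0=(-0.3376, 0.0907) x1=(0.6937, 0.1098) x2=(0.3641, -0.2844)
step 4: x0=(-0.3371, 0.0811) x1=(0.6958, 0.1241) x2=(0.3519, -0.2901)
step 5: x0=(-0.3367, 0.0715) x1=(0.6984, 0.1389) x2=(0.3396, -0.2963)
step 6: x0=(-0.3364, 0.0619) x1=(0.7014, 0.1541) x2=(0.3273, -0.3029)
step 7: x0=(-0.3362, 0.0525) x1=(0.7048, 0.1697) x2=(0.3150, -0.3099)
step 8: x0=(-0.3362, 0.0431) x1=(0.7085, 0.1858) x2=(0.3026, -0.3173)
step 9: x0=(-0.3363, 0.0337) x1=(0.7126, 0.2022) x2=(0.2903, -0.3252)
step 10: x0=(-0.3365, 0.0245) x1=(0.7170, 0.2190) x2=(0.2780, -0.3335)
step 11: x0=(-0.3369, 0.0153) x1=(0.7216, 0.2361) x2=(0.2658, -0.3421)
step 12: x0=(-0.3374, 0.0062) x1=(0.7264, 0.2535) x2=(0.2537, -0.3511)
step 13: x0=(-0.3381, -0.0028) x1=(0.7315, 0.2712) x2=(0.2417, -0.3605)

no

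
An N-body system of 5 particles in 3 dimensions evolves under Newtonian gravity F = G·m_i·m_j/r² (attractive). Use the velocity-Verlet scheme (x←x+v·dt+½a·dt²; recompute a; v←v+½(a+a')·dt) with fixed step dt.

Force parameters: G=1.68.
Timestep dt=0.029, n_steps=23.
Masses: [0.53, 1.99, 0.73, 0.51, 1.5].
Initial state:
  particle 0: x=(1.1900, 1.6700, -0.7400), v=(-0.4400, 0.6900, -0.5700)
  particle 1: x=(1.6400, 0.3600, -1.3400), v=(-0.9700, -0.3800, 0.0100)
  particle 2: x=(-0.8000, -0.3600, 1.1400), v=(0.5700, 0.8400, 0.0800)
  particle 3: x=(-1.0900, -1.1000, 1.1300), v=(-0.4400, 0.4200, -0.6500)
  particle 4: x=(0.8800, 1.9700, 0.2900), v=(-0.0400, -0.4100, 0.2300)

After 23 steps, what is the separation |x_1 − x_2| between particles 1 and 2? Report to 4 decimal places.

step 0: x0=(1.1900, 1.6700, -0.7400) x1=(1.6400, 0.3600, -1.3400) x2=(-0.8000, -0.3600, 1.1400) x3=(-1.0900, -1.1000, 1.1300) x4=(0.8800, 1.9700, 0.2900)
step 1: x0=(1.1771, 1.6897, -0.7560) x1=(1.6117, 0.3492, -1.3395) x2=(-0.7835, -0.3360, 1.1422) x3=(-1.1023, -1.0869, 1.1111) x4=(0.8790, 1.9578, 0.2963)
step 2: x0=(1.1641, 1.7086, -0.7707) x1=(1.5831, 0.3389, -1.3385) x2=(-0.7671, -0.3128, 1.1441) x3=(-1.1139, -1.0723, 1.0920) x4=(0.8781, 1.9450, 0.3017)
step 3: x0=(1.1509, 1.7267, -0.7843) x1=(1.5543, 0.3292, -1.3371) x2=(-0.7508, -0.2902, 1.1456) x3=(-1.1245, -1.0560, 1.0729) x4=(0.8775, 1.9316, 0.3062)
step 4: x0=(1.1376, 1.7440, -0.7967) x1=(1.5252, 0.3199, -1.3352) x2=(-0.7346, -0.2682, 1.1468) x3=(-1.1343, -1.0382, 1.0538) x4=(0.8770, 1.9177, 0.3100)
step 5: x0=(1.1241, 1.7604, -0.8079) x1=(1.4958, 0.3111, -1.3328) x2=(-0.7185, -0.2468, 1.1475) x3=(-1.1433, -1.0191, 1.0346) x4=(0.8767, 1.9032, 0.3129)
step 6: x0=(1.1104, 1.7759, -0.8178) x1=(1.4661, 0.3028, -1.3300) x2=(-0.7025, -0.2259, 1.1479) x3=(-1.1513, -0.9985, 1.0154) x4=(0.8765, 1.8881, 0.3150)
step 7: x0=(1.0966, 1.7904, -0.8265) x1=(1.4362, 0.2949, -1.3267) x2=(-0.6865, -0.2054, 1.1478) x3=(-1.1585, -0.9767, 0.9962) x4=(0.8765, 1.8725, 0.3162)
step 8: x0=(1.0826, 1.8040, -0.8339) x1=(1.4060, 0.2876, -1.3230) x2=(-0.6706, -0.1854, 1.1473) x3=(-1.1648, -0.9536, 0.9770) x4=(0.8766, 1.8564, 0.3166)
step 9: x0=(1.0685, 1.8166, -0.8400) x1=(1.3756, 0.2808, -1.3188) x2=(-0.6548, -0.1658, 1.1463) x3=(-1.1701, -0.9292, 0.9579) x4=(0.8768, 1.8397, 0.3161)
step 10: x0=(1.0543, 1.8281, -0.8449) x1=(1.3449, 0.2745, -1.3141) x2=(-0.6391, -0.1465, 1.1447) x3=(-1.1746, -0.9037, 0.9388) x4=(0.8770, 1.8225, 0.3148)
step 11: x0=(1.0400, 1.8385, -0.8484) x1=(1.3140, 0.2686, -1.3090) x2=(-0.6234, -0.1275, 1.1427) x3=(-1.1781, -0.8770, 0.9198) x4=(0.8774, 1.8048, 0.3126)
step 12: x0=(1.0255, 1.8479, -0.8506) x1=(1.2829, 0.2633, -1.3033) x2=(-0.6078, -0.1089, 1.1401) x3=(-1.1807, -0.8492, 0.9008) x4=(0.8778, 1.7866, 0.3096)
step 13: x0=(1.0109, 1.8561, -0.8515) x1=(1.2516, 0.2585, -1.2972) x2=(-0.5922, -0.0905, 1.1369) x3=(-1.1823, -0.8203, 0.8819) x4=(0.8782, 1.7679, 0.3056)
step 14: x0=(0.9962, 1.8631, -0.8510) x1=(1.2200, 0.2542, -1.2906) x2=(-0.5767, -0.0723, 1.1331) x3=(-1.1830, -0.7903, 0.8631) x4=(0.8786, 1.7487, 0.3008)
step 15: x0=(0.9814, 1.8690, -0.8491) x1=(1.1883, 0.2504, -1.2835) x2=(-0.5612, -0.0544, 1.1288) x3=(-1.1826, -0.7592, 0.8443) x4=(0.8791, 1.7289, 0.2952)
step 16: x0=(0.9665, 1.8736, -0.8459) x1=(1.1563, 0.2471, -1.2758) x2=(-0.5458, -0.0367, 1.1237) x3=(-1.1813, -0.7272, 0.8257) x4=(0.8795, 1.7087, 0.2886)
step 17: x0=(0.9515, 1.8769, -0.8412) x1=(1.1241, 0.2443, -1.2676) x2=(-0.5304, -0.0191, 1.1181) x3=(-1.1789, -0.6941, 0.8072) x4=(0.8799, 1.6879, 0.2810)
step 18: x0=(0.9365, 1.8790, -0.8351) x1=(1.0917, 0.2421, -1.2589) x2=(-0.5151, -0.0017, 1.1117) x3=(-1.1755, -0.6600, 0.7887) x4=(0.8803, 1.6666, 0.2726)
step 19: x0=(0.9213, 1.8796, -0.8274) x1=(1.0592, 0.2404, -1.2496) x2=(-0.4998, 0.0155, 1.1046) x3=(-1.1709, -0.6250, 0.7704) x4=(0.8806, 1.6449, 0.2631)
step 20: x0=(0.9061, 1.8789, -0.8183) x1=(1.0264, 0.2393, -1.2397) x2=(-0.4845, 0.0326, 1.0968) x3=(-1.1653, -0.5890, 0.7522) x4=(0.8808, 1.6226, 0.2527)
step 21: x0=(0.8908, 1.8767, -0.8076) x1=(0.9935, 0.2388, -1.2292) x2=(-0.4692, 0.0497, 1.0882) x3=(-1.1586, -0.5520, 0.7341) x4=(0.8809, 1.5998, 0.2413)
step 22: x0=(0.8755, 1.8730, -0.7954) x1=(0.9603, 0.2388, -1.2181) x2=(-0.4540, 0.0666, 1.0788) x3=(-1.1507, -0.5141, 0.7162) x4=(0.8808, 1.5764, 0.2289)
step 23: x0=(0.8602, 1.8677, -0.7814) x1=(0.9271, 0.2394, -1.2064) x2=(-0.4388, 0.0835, 1.0686) x3=(-1.1415, -0.4752, 0.6983) x4=(0.8806, 1.5526, 0.2154)

2.6580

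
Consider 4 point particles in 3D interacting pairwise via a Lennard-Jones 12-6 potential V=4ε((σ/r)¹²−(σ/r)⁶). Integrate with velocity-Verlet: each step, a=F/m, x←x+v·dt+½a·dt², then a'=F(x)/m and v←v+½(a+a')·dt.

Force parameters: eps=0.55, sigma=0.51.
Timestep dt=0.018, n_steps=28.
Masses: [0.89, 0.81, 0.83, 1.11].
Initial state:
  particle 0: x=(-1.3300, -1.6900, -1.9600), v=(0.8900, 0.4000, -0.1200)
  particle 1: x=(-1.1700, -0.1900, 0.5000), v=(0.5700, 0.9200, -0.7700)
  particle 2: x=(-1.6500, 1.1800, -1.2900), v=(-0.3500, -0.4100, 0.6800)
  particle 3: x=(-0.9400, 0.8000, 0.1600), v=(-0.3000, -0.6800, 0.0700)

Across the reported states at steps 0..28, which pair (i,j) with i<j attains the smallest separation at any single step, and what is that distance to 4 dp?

pair (1,3), distance 0.4936

step 0: x0=(-1.3300, -1.6900, -1.9600) x1=(-1.1700, -0.1900, 0.5000) x2=(-1.6500, 1.1800, -1.2900) x3=(-0.9400, 0.8000, 0.1600)
step 1: x0=(-1.3140, -1.6828, -1.9622) x1=(-1.1597, -0.1734, 0.4861) x2=(-1.6563, 1.1726, -1.2778) x3=(-0.9454, 0.7877, 0.1613)
step 2: x0=(-1.2980, -1.6756, -1.9643) x1=(-1.1495, -0.1568, 0.4722) x2=(-1.6626, 1.1652, -1.2655) x3=(-0.9508, 0.7754, 0.1625)
step 3: x0=(-1.2819, -1.6684, -1.9665) x1=(-1.1392, -0.1400, 0.4583) x2=(-1.6689, 1.1579, -1.2533) x3=(-0.9563, 0.7631, 0.1638)
step 4: x0=(-1.2659, -1.6612, -1.9686) x1=(-1.1288, -0.1232, 0.4444) x2=(-1.6752, 1.1505, -1.2410) x3=(-0.9617, 0.7506, 0.1652)
step 5: x0=(-1.2499, -1.6540, -1.9708) x1=(-1.1185, -0.1062, 0.4304) x2=(-1.6815, 1.1431, -1.2288) x3=(-0.9672, 0.7381, 0.1665)
step 6: x0=(-1.2339, -1.6468, -1.9730) x1=(-1.1081, -0.0891, 0.4163) x2=(-1.6878, 1.1357, -1.2165) x3=(-0.9727, 0.7254, 0.1679)
step 7: x0=(-1.2179, -1.6396, -1.9751) x1=(-1.0977, -0.0717, 0.4022) x2=(-1.6941, 1.1283, -1.2043) x3=(-0.9782, 0.7126, 0.1693)
step 8: x0=(-1.2018, -1.6324, -1.9773) x1=(-1.0872, -0.0540, 0.3880) x2=(-1.7004, 1.1209, -1.1920) x3=(-0.9837, 0.6996, 0.1708)
step 9: x0=(-1.1858, -1.6252, -1.9794) x1=(-1.0767, -0.0360, 0.3737) x2=(-1.7066, 1.1135, -1.1797) x3=(-0.9893, 0.6862, 0.1724)
step 10: x0=(-1.1698, -1.6180, -1.9816) x1=(-1.0662, -0.0174, 0.3592) x2=(-1.7129, 1.1062, -1.1675) x3=(-0.9950, 0.6725, 0.1741)
step 11: x0=(-1.1538, -1.6108, -1.9838) x1=(-1.0555, 0.0019, 0.3446) x2=(-1.7192, 1.0988, -1.1552) x3=(-1.0006, 0.6583, 0.1759)
step 12: x0=(-1.1378, -1.6036, -1.9859) x1=(-1.0448, 0.0220, 0.3297) x2=(-1.7255, 1.0914, -1.1429) x3=(-1.0064, 0.6435, 0.1779)
step 13: x0=(-1.1217, -1.5964, -1.9881) x1=(-1.0340, 0.0431, 0.3146) x2=(-1.7318, 1.0840, -1.1306) x3=(-1.0122, 0.6279, 0.1800)
step 14: x0=(-1.1057, -1.5892, -1.9902) x1=(-1.0232, 0.0650, 0.2993) x2=(-1.7381, 1.0766, -1.1183) x3=(-1.0180, 0.6118, 0.1823)
step 15: x0=(-1.0897, -1.5820, -1.9924) x1=(-1.0124, 0.0861, 0.2841) x2=(-1.7443, 1.0692, -1.1061) x3=(-1.0238, 0.5963, 0.1844)
step 16: x0=(-1.0737, -1.5748, -1.9946) x1=(-1.0015, 0.1003, 0.2704) x2=(-1.7506, 1.0618, -1.0938) x3=(-1.0297, 0.5858, 0.1856)
step 17: x0=(-1.0577, -1.5676, -1.9967) x1=(-0.9894, 0.0961, 0.2598) x2=(-1.7569, 1.0544, -1.0815) x3=(-1.0364, 0.5887, 0.1844)
step 18: x0=(-1.0416, -1.5604, -1.9989) x1=(-0.9761, 0.0776, 0.2514) x2=(-1.7631, 1.0470, -1.0692) x3=(-1.0442, 0.6021, 0.1816)
step 19: x0=(-1.0256, -1.5532, -2.0010) x1=(-0.9622, 0.0551, 0.2436) x2=(-1.7694, 1.0396, -1.0569) x3=(-1.0522, 0.6183, 0.1785)
step 20: x0=(-1.0096, -1.5460, -2.0032) x1=(-0.9483, 0.0327, 0.2357) x2=(-1.7757, 1.0322, -1.0446) x3=(-1.0603, 0.6345, 0.1753)
step 21: x0=(-0.9936, -1.5388, -2.0053) x1=(-0.9346, 0.0113, 0.2277) x2=(-1.7819, 1.0247, -1.0322) x3=(-1.0683, 0.6501, 0.1722)
step 22: x0=(-0.9776, -1.5316, -2.0075) x1=(-0.9211, -0.0092, 0.2197) x2=(-1.7882, 1.0173, -1.0199) x3=(-1.0761, 0.6649, 0.1691)
step 23: x0=(-0.9615, -1.5244, -2.0097) x1=(-0.9077, -0.0289, 0.2116) x2=(-1.7944, 1.0099, -1.0076) x3=(-1.0837, 0.6791, 0.1661)
step 24: x0=(-0.9455, -1.5172, -2.0118) x1=(-0.8946, -0.0479, 0.2035) x2=(-1.8007, 1.0025, -0.9952) x3=(-1.0913, 0.6929, 0.1631)
step 25: x0=(-0.9295, -1.5100, -2.0140) x1=(-0.8815, -0.0665, 0.1953) x2=(-1.8069, 0.9951, -0.9829) x3=(-1.0988, 0.7063, 0.1602)
step 26: x0=(-0.9135, -1.5028, -2.0161) x1=(-0.8686, -0.0847, 0.1871) x2=(-1.8131, 0.9876, -0.9705) x3=(-1.1062, 0.7195, 0.1572)
step 27: x0=(-0.8975, -1.4956, -2.0183) x1=(-0.8557, -0.1027, 0.1789) x2=(-1.8194, 0.9802, -0.9582) x3=(-1.1135, 0.7324, 0.1542)
step 28: x0=(-0.8814, -1.4884, -2.0204) x1=(-0.8429, -0.1204, 0.1707) x2=(-1.8256, 0.9728, -0.9458) x3=(-1.1208, 0.7453, 0.1513)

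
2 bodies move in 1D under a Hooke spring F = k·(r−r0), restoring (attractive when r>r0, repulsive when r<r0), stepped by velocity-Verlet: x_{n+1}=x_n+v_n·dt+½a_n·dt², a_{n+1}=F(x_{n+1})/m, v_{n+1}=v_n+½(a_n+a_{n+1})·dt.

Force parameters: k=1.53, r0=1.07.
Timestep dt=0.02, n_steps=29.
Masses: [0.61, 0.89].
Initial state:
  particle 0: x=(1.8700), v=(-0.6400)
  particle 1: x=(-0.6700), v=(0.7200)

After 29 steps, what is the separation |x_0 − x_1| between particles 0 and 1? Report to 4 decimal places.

step 0: x0=(1.8700) x1=(-0.6700)
step 1: x0=(1.8565) x1=(-0.6551)
step 2: x0=(1.8415) x1=(-0.6392)
step 3: x0=(1.8251) x1=(-0.6223)
step 4: x0=(1.8073) x1=(-0.6045)
step 5: x0=(1.7882) x1=(-0.5858)
step 6: x0=(1.7677) x1=(-0.5661)
step 7: x0=(1.7460) x1=(-0.5456)
step 8: x0=(1.7231) x1=(-0.5243)
step 9: x0=(1.6990) x1=(-0.5022)
step 10: x0=(1.6737) x1=(-0.4792)
step 11: x0=(1.6474) x1=(-0.4555)
step 12: x0=(1.6200) x1=(-0.4312)
step 13: x0=(1.5917) x1=(-0.4061)
step 14: x0=(1.5624) x1=(-0.3804)
step 15: x0=(1.5323) x1=(-0.3541)
step 16: x0=(1.5013) x1=(-0.3272)
step 17: x0=(1.4695) x1=(-0.2999)
step 18: x0=(1.4371) x1=(-0.2720)
step 19: x0=(1.4040) x1=(-0.2437)
step 20: x0=(1.3704) x1=(-0.2150)
step 21: x0=(1.3362) x1=(-0.1860)
step 22: x0=(1.3015) x1=(-0.1566)
step 23: x0=(1.2665) x1=(-0.1270)
step 24: x0=(1.2312) x1=(-0.0971)
step 25: x0=(1.1956) x1=(-0.0671)
step 26: x0=(1.1598) x1=(-0.0369)
step 27: x0=(1.1238) x1=(-0.0067)
step 28: x0=(1.0879) x1=(0.0236)
step 29: x0=(1.0519) x1=(0.0539)

0.9980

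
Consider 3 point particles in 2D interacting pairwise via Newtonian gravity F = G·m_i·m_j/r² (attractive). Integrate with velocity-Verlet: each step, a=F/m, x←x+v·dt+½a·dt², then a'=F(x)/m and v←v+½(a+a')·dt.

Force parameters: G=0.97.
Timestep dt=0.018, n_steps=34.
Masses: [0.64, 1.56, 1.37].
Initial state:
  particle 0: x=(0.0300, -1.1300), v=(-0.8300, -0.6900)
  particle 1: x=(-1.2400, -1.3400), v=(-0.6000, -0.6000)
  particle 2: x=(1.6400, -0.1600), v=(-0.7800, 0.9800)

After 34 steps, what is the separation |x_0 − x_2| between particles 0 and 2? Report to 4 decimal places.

step 0: x0=(0.0300, -1.1300) x1=(-1.2400, -1.3400) x2=(1.6400, -0.1600)
step 1: x0=(0.0150, -1.1424) x1=(-1.2507, -1.3508) x2=(1.6259, -0.1424)
step 2: x0=(-0.0003, -1.1548) x1=(-1.2613, -1.3615) x2=(1.6117, -0.1248)
step 3: x0=(-0.0157, -1.1672) x1=(-1.2717, -1.3722) x2=(1.5975, -0.1073)
step 4: x0=(-0.0313, -1.1796) x1=(-1.2819, -1.3829) x2=(1.5831, -0.0898)
step 5: x0=(-0.0471, -1.1919) x1=(-1.2920, -1.3935) x2=(1.5686, -0.0724)
step 6: x0=(-0.0632, -1.2043) x1=(-1.3019, -1.4041) x2=(1.5541, -0.0550)
step 7: x0=(-0.0795, -1.2166) x1=(-1.3116, -1.4147) x2=(1.5395, -0.0377)
step 8: x0=(-0.0959, -1.2289) x1=(-1.3212, -1.4252) x2=(1.5248, -0.0205)
step 9: x0=(-0.1127, -1.2412) x1=(-1.3306, -1.4357) x2=(1.5100, -0.0033)
step 10: x0=(-0.1296, -1.2535) x1=(-1.3398, -1.4461) x2=(1.4951, 0.0139)
step 11: x0=(-0.1468, -1.2658) x1=(-1.3489, -1.4565) x2=(1.4801, 0.0310)
step 12: x0=(-0.1643, -1.2780) x1=(-1.3578, -1.4669) x2=(1.4651, 0.0481)
step 13: x0=(-0.1820, -1.2903) x1=(-1.3665, -1.4772) x2=(1.4500, 0.0651)
step 14: x0=(-0.1999, -1.3025) x1=(-1.3751, -1.4874) x2=(1.4348, 0.0821)
step 15: x0=(-0.2182, -1.3148) x1=(-1.3835, -1.4977) x2=(1.4195, 0.0990)
step 16: x0=(-0.2367, -1.3270) x1=(-1.3917, -1.5079) x2=(1.4042, 0.1158)
step 17: x0=(-0.2555, -1.3393) x1=(-1.3997, -1.5180) x2=(1.3888, 0.1326)
step 18: x0=(-0.2746, -1.3515) x1=(-1.4075, -1.5281) x2=(1.3733, 0.1494)
step 19: x0=(-0.2940, -1.3637) x1=(-1.4151, -1.5382) x2=(1.3577, 0.1661)
step 20: x0=(-0.3137, -1.3759) x1=(-1.4226, -1.5482) x2=(1.3421, 0.1827)
step 21: x0=(-0.3337, -1.3882) x1=(-1.4299, -1.5581) x2=(1.3264, 0.1993)
step 22: x0=(-0.3541, -1.4004) x1=(-1.4369, -1.5680) x2=(1.3107, 0.2159)
step 23: x0=(-0.3748, -1.4127) x1=(-1.4438, -1.5779) x2=(1.2949, 0.2324)
step 24: x0=(-0.3959, -1.4249) x1=(-1.4505, -1.5877) x2=(1.2790, 0.2488)
step 25: x0=(-0.4173, -1.4372) x1=(-1.4569, -1.5975) x2=(1.2630, 0.2652)
step 26: x0=(-0.4392, -1.4495) x1=(-1.4632, -1.6072) x2=(1.2470, 0.2816)
step 27: x0=(-0.4614, -1.4618) x1=(-1.4692, -1.6169) x2=(1.2310, 0.2979)
step 28: x0=(-0.4840, -1.4741) x1=(-1.4750, -1.6265) x2=(1.2148, 0.3141)
step 29: x0=(-0.5071, -1.4864) x1=(-1.4806, -1.6361) x2=(1.1986, 0.3303)
step 30: x0=(-0.5307, -1.4988) x1=(-1.4859, -1.6456) x2=(1.1824, 0.3464)
step 31: x0=(-0.5547, -1.5112) x1=(-1.4910, -1.6550) x2=(1.1661, 0.3625)
step 32: x0=(-0.5792, -1.5236) x1=(-1.4958, -1.6644) x2=(1.1497, 0.3786)
step 33: x0=(-0.6042, -1.5361) x1=(-1.5004, -1.6738) x2=(1.1333, 0.3946)
step 34: x0=(-0.6298, -1.5486) x1=(-1.5047, -1.6830) x2=(1.1169, 0.4105)

2.6247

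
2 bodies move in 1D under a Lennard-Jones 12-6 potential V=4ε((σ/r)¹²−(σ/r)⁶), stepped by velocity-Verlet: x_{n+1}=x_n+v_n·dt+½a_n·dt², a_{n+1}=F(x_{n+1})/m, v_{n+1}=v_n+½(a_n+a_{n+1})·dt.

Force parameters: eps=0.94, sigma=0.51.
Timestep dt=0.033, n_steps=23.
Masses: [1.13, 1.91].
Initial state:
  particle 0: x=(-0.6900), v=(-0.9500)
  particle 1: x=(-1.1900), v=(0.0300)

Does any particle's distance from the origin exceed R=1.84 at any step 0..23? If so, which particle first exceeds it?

yes, particle 1

step 0: x0=(-0.6900) x1=(-1.1900)
step 1: x0=(-0.6907) x1=(-1.2072)
step 2: x0=(-0.6580) x1=(-1.2440)
step 3: x0=(-0.6275) x1=(-1.2797)
step 4: x0=(-0.6011) x1=(-1.3129)
step 5: x0=(-0.5777) x1=(-1.3443)
step 6: x0=(-0.5563) x1=(-1.3745)
step 7: x0=(-0.5363) x1=(-1.4038)
step 8: x0=(-0.5172) x1=(-1.4327)
step 9: x0=(-0.4989) x1=(-1.4611)
step 10: x0=(-0.4810) x1=(-1.4892)
step 11: x0=(-0.4634) x1=(-1.5172)
step 12: x0=(-0.4461) x1=(-1.5450)
step 13: x0=(-0.4290) x1=(-1.5726)
step 14: x0=(-0.4121) x1=(-1.6002)
step 15: x0=(-0.3952) x1=(-1.6277)
step 16: x0=(-0.3785) x1=(-1.6552)
step 17: x0=(-0.3618) x1=(-1.6826)
step 18: x0=(-0.3452) x1=(-1.7100)
step 19: x0=(-0.3286) x1=(-1.7374)
step 20: x0=(-0.3121) x1=(-1.7647)
step 21: x0=(-0.2955) x1=(-1.7921)
step 22: x0=(-0.2790) x1=(-1.8194)
step 23: x0=(-0.2626) x1=(-1.8467)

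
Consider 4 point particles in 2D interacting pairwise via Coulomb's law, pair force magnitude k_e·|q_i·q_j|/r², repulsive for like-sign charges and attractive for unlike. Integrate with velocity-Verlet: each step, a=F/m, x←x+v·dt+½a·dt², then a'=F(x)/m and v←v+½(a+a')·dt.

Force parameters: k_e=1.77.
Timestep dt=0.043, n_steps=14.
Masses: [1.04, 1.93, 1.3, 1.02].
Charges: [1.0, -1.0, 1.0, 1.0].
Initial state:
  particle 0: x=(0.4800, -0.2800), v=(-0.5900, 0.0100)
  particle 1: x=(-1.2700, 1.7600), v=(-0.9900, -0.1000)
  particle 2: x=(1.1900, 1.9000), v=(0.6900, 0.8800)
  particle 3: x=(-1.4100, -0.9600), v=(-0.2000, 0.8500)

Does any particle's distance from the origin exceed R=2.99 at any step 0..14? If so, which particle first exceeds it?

step 0: x0=(0.4800, -0.2800) x1=(-1.2700, 1.7600) x2=(1.1900, 1.9000) x3=(-1.4100, -0.9600)
step 1: x0=(0.4548, -0.2796) x1=(-1.3124, 1.7555) x2=(1.2196, 1.9381) x3=(-1.4190, -0.9234)
step 2: x0=(0.4298, -0.2791) x1=(-1.3543, 1.7506) x2=(1.2491, 1.9768) x3=(-1.4290, -0.8869)
step 3: x0=(0.4052, -0.2785) x1=(-1.3959, 1.7453) x2=(1.2784, 2.0159) x3=(-1.4398, -0.8502)
step 4: x0=(0.3809, -0.2779) x1=(-1.4371, 1.7396) x2=(1.3077, 2.0555) x3=(-1.4516, -0.8136)
step 5: x0=(0.3569, -0.2771) x1=(-1.4779, 1.7336) x2=(1.3369, 2.0956) x3=(-1.4644, -0.7768)
step 6: x0=(0.3334, -0.2763) x1=(-1.5183, 1.7271) x2=(1.3660, 2.1361) x3=(-1.4783, -0.7398)
step 7: x0=(0.3102, -0.2754) x1=(-1.5584, 1.7201) x2=(1.3951, 2.1770) x3=(-1.4931, -0.7027)
step 8: x0=(0.2875, -0.2743) x1=(-1.5981, 1.7128) x2=(1.4242, 2.2182) x3=(-1.5090, -0.6655)
step 9: x0=(0.2652, -0.2731) x1=(-1.6375, 1.7050) x2=(1.4533, 2.2599) x3=(-1.5260, -0.6280)
step 10: x0=(0.2434, -0.2718) x1=(-1.6765, 1.6968) x2=(1.4823, 2.3019) x3=(-1.5441, -0.5902)
step 11: x0=(0.2220, -0.2703) x1=(-1.7153, 1.6881) x2=(1.5114, 2.3442) x3=(-1.5633, -0.5521)
step 12: x0=(0.2012, -0.2688) x1=(-1.7536, 1.6790) x2=(1.5404, 2.3868) x3=(-1.5837, -0.5136)
step 13: x0=(0.1809, -0.2672) x1=(-1.7917, 1.6694) x2=(1.5695, 2.4298) x3=(-1.6052, -0.4748)
step 14: x0=(0.1610, -0.2654) x1=(-1.8294, 1.6593) x2=(1.5986, 2.4730) x3=(-1.6279, -0.4355)

no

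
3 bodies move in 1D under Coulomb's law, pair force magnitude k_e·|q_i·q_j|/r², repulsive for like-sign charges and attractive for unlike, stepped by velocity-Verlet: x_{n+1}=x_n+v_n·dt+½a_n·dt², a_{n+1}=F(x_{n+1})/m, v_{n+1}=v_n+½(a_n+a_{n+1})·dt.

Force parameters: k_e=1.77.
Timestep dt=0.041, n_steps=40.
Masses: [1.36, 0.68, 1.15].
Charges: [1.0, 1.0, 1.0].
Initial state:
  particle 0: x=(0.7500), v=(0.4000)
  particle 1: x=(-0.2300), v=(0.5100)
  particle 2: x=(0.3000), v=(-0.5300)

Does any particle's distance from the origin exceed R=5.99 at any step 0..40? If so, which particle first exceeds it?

step 0: x0=(0.7500) x1=(-0.2300) x2=(0.3000)
step 1: x0=(0.7729) x1=(-0.2192) x2=(0.2765)
step 2: x0=(0.8070) x1=(-0.2306) x2=(0.2530)
step 3: x0=(0.8502) x1=(-0.2648) x2=(0.2322)
step 4: x0=(0.9009) x1=(-0.3202) x2=(0.2150)
step 5: x0=(0.9577) x1=(-0.3938) x2=(0.2014)
step 6: x0=(1.0195) x1=(-0.4822) x2=(0.1906)
step 7: x0=(1.0855) x1=(-0.5822) x2=(0.1817)
step 8: x0=(1.1549) x1=(-0.6913) x2=(0.1741)
step 9: x0=(1.2273) x1=(-0.8074) x2=(0.1672)
step 10: x0=(1.3022) x1=(-0.9293) x2=(0.1608)
step 11: x0=(1.3791) x1=(-1.0557) x2=(0.1546)
step 12: x0=(1.4579) x1=(-1.1858) x2=(0.1484)
step 13: x0=(1.5383) x1=(-1.3191) x2=(0.1421)
step 14: x0=(1.6200) x1=(-1.4549) x2=(0.1358)
step 15: x0=(1.7030) x1=(-1.5929) x2=(0.1292)
step 16: x0=(1.7871) x1=(-1.7328) x2=(0.1226)
step 17: x0=(1.8721) x1=(-1.8743) x2=(0.1157)
step 18: x0=(1.9581) x1=(-2.0172) x2=(0.1086)
step 19: x0=(2.0447) x1=(-2.1613) x2=(0.1014)
step 20: x0=(2.1321) x1=(-2.3066) x2=(0.0940)
step 21: x0=(2.2202) x1=(-2.4528) x2=(0.0864)
step 22: x0=(2.3088) x1=(-2.6000) x2=(0.0786)
step 23: x0=(2.3979) x1=(-2.7479) x2=(0.0707)
step 24: x0=(2.4875) x1=(-2.8965) x2=(0.0626)
step 25: x0=(2.5776) x1=(-3.0458) x2=(0.0544)
step 26: x0=(2.6681) x1=(-3.1957) x2=(0.0460)
step 27: x0=(2.7589) x1=(-3.3461) x2=(0.0376)
step 28: x0=(2.8502) x1=(-3.4970) x2=(0.0289)
step 29: x0=(2.9417) x1=(-3.6484) x2=(0.0202)
step 30: x0=(3.0336) x1=(-3.8002) x2=(0.0114)
step 31: x0=(3.1257) x1=(-3.9524) x2=(0.0024)
step 32: x0=(3.2181) x1=(-4.1050) x2=(-0.0066)
step 33: x0=(3.3108) x1=(-4.2579) x2=(-0.0157)
step 34: x0=(3.4037) x1=(-4.4111) x2=(-0.0250)
step 35: x0=(3.4968) x1=(-4.5646) x2=(-0.0343)
step 36: x0=(3.5901) x1=(-4.7185) x2=(-0.0437)
step 37: x0=(3.6837) x1=(-4.8725) x2=(-0.0531)
step 38: x0=(3.7774) x1=(-5.0269) x2=(-0.0627)
step 39: x0=(3.8713) x1=(-5.1814) x2=(-0.0723)
step 40: x0=(3.9653) x1=(-5.3362) x2=(-0.0820)

no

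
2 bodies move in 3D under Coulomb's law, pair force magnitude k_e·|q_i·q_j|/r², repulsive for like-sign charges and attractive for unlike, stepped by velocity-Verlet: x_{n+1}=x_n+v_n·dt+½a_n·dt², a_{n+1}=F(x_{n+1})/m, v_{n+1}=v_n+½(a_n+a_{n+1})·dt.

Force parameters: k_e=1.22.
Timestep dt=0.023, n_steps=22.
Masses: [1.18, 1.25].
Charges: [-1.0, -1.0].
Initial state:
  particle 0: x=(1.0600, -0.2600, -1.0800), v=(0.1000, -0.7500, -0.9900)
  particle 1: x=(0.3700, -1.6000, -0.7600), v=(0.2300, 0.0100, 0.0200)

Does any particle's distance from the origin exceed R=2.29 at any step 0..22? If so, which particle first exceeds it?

step 0: x0=(1.0600, -0.2600, -1.0800) x1=(0.3700, -1.6000, -0.7600)
step 1: x0=(1.0624, -0.2771, -1.1028) x1=(0.3752, -1.5999, -0.7595)
step 2: x0=(1.0648, -0.2941, -1.1256) x1=(0.3804, -1.5999, -0.7590)
step 3: x0=(1.0674, -0.3108, -1.1485) x1=(0.3854, -1.6002, -0.7584)
step 4: x0=(1.0700, -0.3274, -1.1715) x1=(0.3904, -1.6006, -0.7578)
step 5: x0=(1.0728, -0.3437, -1.1945) x1=(0.3952, -1.6012, -0.7570)
step 6: x0=(1.0757, -0.3598, -1.2176) x1=(0.3999, -1.6021, -0.7563)
step 7: x0=(1.0787, -0.3758, -1.2408) x1=(0.4046, -1.6031, -0.7554)
step 8: x0=(1.0818, -0.3915, -1.2641) x1=(0.4091, -1.6043, -0.7545)
step 9: x0=(1.0851, -0.4070, -1.2874) x1=(0.4135, -1.6057, -0.7535)
step 10: x0=(1.0884, -0.4223, -1.3109) x1=(0.4178, -1.6073, -0.7524)
step 11: x0=(1.0919, -0.4374, -1.3344) x1=(0.4220, -1.6091, -0.7512)
step 12: x0=(1.0955, -0.4523, -1.3581) x1=(0.4261, -1.6111, -0.7499)
step 13: x0=(1.0992, -0.4670, -1.3818) x1=(0.4300, -1.6133, -0.7486)
step 14: x0=(1.1030, -0.4815, -1.4056) x1=(0.4339, -1.6157, -0.7471)
step 15: x0=(1.1069, -0.4958, -1.4296) x1=(0.4377, -1.6182, -0.7455)
step 16: x0=(1.1109, -0.5099, -1.4537) x1=(0.4413, -1.6209, -0.7438)
step 17: x0=(1.1151, -0.5238, -1.4779) x1=(0.4449, -1.6238, -0.7420)
step 18: x0=(1.1193, -0.5376, -1.5022) x1=(0.4483, -1.6269, -0.7401)
step 19: x0=(1.1237, -0.5512, -1.5267) x1=(0.4516, -1.6302, -0.7380)
step 20: x0=(1.1282, -0.5645, -1.5512) x1=(0.4549, -1.6336, -0.7359)
step 21: x0=(1.1328, -0.5778, -1.5759) x1=(0.4580, -1.6372, -0.7336)
step 22: x0=(1.1375, -0.5908, -1.6008) x1=(0.4610, -1.6409, -0.7311)

no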